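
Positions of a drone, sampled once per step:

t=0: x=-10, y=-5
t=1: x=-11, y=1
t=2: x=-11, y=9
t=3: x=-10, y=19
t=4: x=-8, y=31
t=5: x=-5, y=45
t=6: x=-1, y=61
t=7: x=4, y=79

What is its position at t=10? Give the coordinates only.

First differences are (-1, +6), (+0, +8), (+1, +10), (+2, +12), (+3, +14), (+4, +16), (+5, +18); their common second difference is (+1, +2) (constant acceleration).
step 8: x=4, y=79 + (+6, +20) → x=10, y=99
step 9: x=10, y=99 + (+7, +22) → x=17, y=121
step 10: x=17, y=121 + (+8, +24) → x=25, y=145

x=25, y=145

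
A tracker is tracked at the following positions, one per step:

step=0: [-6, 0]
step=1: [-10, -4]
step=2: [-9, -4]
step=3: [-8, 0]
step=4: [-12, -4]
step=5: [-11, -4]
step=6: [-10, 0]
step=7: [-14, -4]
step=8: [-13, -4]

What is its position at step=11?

[-15, -4]

Differencing gives [-4, -4], [+1, +0], [+1, +4], [-4, -4], [+1, +0], [+1, +4], [-4, -4], [+1, +0]. This is the pattern [-4, -4], [+1, +0], [+1, +4] repeated.
step 9: apply [+1, +4] → [-12, 0]
step 10: apply [-4, -4] → [-16, -4]
step 11: apply [+1, +0] → [-15, -4]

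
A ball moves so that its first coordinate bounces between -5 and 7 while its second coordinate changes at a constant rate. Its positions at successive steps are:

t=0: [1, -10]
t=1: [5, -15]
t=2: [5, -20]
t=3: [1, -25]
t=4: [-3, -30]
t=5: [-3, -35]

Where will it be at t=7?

[5, -45]

The first coordinate reflects between -5 and 7, moving 4 per step.
  step 6: -3 → 1
  step 7: 1 → 5
The second coordinate changes by -5 each step: at step 7 it is -45.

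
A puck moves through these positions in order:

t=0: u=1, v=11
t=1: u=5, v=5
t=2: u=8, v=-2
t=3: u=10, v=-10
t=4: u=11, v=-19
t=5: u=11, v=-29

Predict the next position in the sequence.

u=10, v=-40

Taking differences between consecutive positions: (+4, -6), (+3, -7), (+2, -8), (+1, -9), (+0, -10). These grow by (-1, -1) each step.
step 6: u=11, v=-29 + (-1, -11) → u=10, v=-40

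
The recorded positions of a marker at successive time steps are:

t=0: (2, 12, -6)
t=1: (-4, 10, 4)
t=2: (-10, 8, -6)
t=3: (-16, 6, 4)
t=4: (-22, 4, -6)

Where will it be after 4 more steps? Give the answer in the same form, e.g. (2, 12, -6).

(-46, -4, -6)

The first coordinate changes by -6 each step, so at step 8 it is 2 + 8·(-6) = -46.
The second coordinate changes by -2 each step, so at step 8 it is 12 + 8·(-2) = -4.
The third coordinate repeats the cycle [-6, 4] with period 2; step 8 mod 2 = 0, giving -6.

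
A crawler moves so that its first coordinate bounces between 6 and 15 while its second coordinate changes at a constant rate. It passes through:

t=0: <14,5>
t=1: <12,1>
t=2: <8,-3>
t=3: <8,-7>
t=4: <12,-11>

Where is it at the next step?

The first coordinate travels 4 per step and bounces off the walls at 6 and 15.
  step 5: 12 → 14
The second coordinate changes by -4 each step: at step 5 it is -15.

<14,-15>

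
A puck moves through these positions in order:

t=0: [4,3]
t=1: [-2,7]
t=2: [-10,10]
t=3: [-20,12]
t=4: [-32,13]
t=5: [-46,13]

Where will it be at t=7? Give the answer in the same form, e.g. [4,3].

Successive displacements: [-6,+4], [-8,+3], [-10,+2], [-12,+1], [-14,+0] — each changes by [-2,-1].
step 6: [-46,13] + [-16,-1] → [-62,12]
step 7: [-62,12] + [-18,-2] → [-80,10]

[-80,10]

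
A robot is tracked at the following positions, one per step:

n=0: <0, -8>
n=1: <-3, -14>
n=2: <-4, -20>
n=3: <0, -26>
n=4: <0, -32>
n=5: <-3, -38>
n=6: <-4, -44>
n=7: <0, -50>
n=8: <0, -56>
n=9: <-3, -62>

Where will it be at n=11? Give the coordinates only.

<0, -74>

The first coordinate repeats the cycle [0, -3, -4, 0] with period 4; step 11 mod 4 = 3, giving 0.
The second coordinate changes by -6 each step, so at step 11 it is -8 + 11·(-6) = -74.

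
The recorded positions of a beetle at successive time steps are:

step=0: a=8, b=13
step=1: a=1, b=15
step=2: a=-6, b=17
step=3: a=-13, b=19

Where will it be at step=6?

a=-34, b=25

The position changes by (-7, +2) every step.
step 4: a=-13, b=19 + (-7, +2) → a=-20, b=21
step 5: a=-20, b=21 + (-7, +2) → a=-27, b=23
step 6: a=-27, b=23 + (-7, +2) → a=-34, b=25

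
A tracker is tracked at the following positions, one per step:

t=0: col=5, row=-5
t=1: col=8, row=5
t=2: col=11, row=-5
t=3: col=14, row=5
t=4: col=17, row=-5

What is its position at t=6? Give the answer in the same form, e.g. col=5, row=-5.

col=23, row=-5

Col: linear, +3 per step → 23 at step 6.
Row: cycles through -5, 5 every 2 steps. Step 6 lands at position 0 of the cycle → -5.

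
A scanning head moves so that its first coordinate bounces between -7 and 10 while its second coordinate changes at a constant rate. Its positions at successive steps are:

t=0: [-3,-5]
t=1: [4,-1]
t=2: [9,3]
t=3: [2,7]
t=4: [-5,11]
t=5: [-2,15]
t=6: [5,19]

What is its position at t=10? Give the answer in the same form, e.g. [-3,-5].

The first coordinate travels 7 per step and bounces off the walls at -7 and 10.
  step 7: 5 → 8
  step 8: 8 → 1
  step 9: 1 → -6
  step 10: -6 → -1
The second coordinate changes by +4 each step: at step 10 it is 35.

[-1,35]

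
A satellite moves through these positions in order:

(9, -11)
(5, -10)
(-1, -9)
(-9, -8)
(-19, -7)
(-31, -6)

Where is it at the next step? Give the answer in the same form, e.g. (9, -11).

(-45, -5)

Successive displacements: (-4, +1), (-6, +1), (-8, +1), (-10, +1), (-12, +1) — each changes by (-2, +0).
step 6: (-31, -6) + (-14, +1) → (-45, -5)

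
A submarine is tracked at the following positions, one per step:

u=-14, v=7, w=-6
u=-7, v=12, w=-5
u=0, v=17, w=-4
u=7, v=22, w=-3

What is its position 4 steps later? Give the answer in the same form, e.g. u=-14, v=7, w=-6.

The position changes by (+7, +5, +1) every step.
step 4: u=7, v=22, w=-3 + (+7, +5, +1) → u=14, v=27, w=-2
step 5: u=14, v=27, w=-2 + (+7, +5, +1) → u=21, v=32, w=-1
step 6: u=21, v=32, w=-1 + (+7, +5, +1) → u=28, v=37, w=0
step 7: u=28, v=37, w=0 + (+7, +5, +1) → u=35, v=42, w=1

u=35, v=42, w=1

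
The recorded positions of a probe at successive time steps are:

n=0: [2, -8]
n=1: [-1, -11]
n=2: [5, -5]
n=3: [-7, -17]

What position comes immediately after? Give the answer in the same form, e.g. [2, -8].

The jumps are [-3, -3], [+6, +6], [-12, -12] — a geometric progression with ratio -2.
step 4: [-7, -17] + [+24, +24] → [17, 7]

[17, 7]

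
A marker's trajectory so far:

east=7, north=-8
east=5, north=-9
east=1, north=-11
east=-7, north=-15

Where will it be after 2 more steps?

east=-55, north=-39

The jumps are (-2, -1), (-4, -2), (-8, -4) — a geometric progression with ratio 2.
step 4: east=-7, north=-15 + (-16, -8) → east=-23, north=-23
step 5: east=-23, north=-23 + (-32, -16) → east=-55, north=-39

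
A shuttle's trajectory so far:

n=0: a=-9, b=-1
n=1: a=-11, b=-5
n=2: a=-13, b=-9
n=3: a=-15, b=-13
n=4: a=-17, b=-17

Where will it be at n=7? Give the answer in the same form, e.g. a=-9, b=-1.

a=-23, b=-29

Each step adds (-2, -4) to the position.
step 5: a=-17, b=-17 + (-2, -4) → a=-19, b=-21
step 6: a=-19, b=-21 + (-2, -4) → a=-21, b=-25
step 7: a=-21, b=-25 + (-2, -4) → a=-23, b=-29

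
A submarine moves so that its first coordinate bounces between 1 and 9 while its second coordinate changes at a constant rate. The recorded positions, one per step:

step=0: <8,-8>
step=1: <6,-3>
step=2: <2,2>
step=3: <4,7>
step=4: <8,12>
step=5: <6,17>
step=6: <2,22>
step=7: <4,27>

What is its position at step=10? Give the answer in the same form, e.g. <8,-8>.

<2,42>

The first coordinate reflects between 1 and 9, moving 4 per step.
  step 8: 4 → 8
  step 9: 8 → 6
  step 10: 6 → 2
The second coordinate changes by +5 each step: at step 10 it is 42.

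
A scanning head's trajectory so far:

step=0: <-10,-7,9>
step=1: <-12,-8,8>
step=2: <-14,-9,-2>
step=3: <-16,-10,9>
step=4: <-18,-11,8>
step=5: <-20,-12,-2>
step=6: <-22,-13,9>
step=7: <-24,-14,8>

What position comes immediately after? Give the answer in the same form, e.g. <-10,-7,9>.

<-26,-15,-2>

The first coordinate changes by -2 each step, so at step 8 it is -10 + 8·(-2) = -26.
The second coordinate changes by -1 each step, so at step 8 it is -7 + 8·(-1) = -15.
The third coordinate repeats the cycle [9, 8, -2] with period 3; step 8 mod 3 = 2, giving -2.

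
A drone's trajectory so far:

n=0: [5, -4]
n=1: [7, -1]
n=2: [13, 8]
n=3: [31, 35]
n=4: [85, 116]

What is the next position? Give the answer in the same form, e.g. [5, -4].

The jumps are [+2, +3], [+6, +9], [+18, +27], [+54, +81] — a geometric progression with ratio 3.
step 5: [85, 116] + [+162, +243] → [247, 359]

[247, 359]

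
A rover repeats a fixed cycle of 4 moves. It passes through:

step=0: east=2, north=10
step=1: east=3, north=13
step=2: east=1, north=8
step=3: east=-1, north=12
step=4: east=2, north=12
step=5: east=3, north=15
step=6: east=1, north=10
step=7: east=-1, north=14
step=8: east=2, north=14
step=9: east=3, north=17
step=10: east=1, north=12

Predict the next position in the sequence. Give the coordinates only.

east=-1, north=16

The moves between consecutive positions are (+1,+3), (-2,-5), (-2,+4), (+3,+0), (+1,+3), (-2,-5), (-2,+4), (+3,+0), (+1,+3), (-2,-5); they repeat the 4-cycle [(+1,+3), (-2,-5), (-2,+4), (+3,+0)].
step 11: apply (-2,+4) → east=-1, north=16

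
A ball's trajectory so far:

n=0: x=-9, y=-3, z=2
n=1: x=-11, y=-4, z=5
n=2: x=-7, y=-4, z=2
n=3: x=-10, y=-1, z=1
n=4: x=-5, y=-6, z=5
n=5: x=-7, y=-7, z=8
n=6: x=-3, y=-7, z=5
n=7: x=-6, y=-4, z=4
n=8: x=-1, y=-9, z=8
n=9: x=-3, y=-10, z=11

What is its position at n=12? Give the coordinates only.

Step-to-step displacements: (-2, -1, +3), (+4, +0, -3), (-3, +3, -1), (+5, -5, +4), (-2, -1, +3), (+4, +0, -3), (-3, +3, -1), (+5, -5, +4), (-2, -1, +3) — a repeating cycle of length 4.
step 10: apply (+4, +0, -3) → x=1, y=-10, z=8
step 11: apply (-3, +3, -1) → x=-2, y=-7, z=7
step 12: apply (+5, -5, +4) → x=3, y=-12, z=11

x=3, y=-12, z=11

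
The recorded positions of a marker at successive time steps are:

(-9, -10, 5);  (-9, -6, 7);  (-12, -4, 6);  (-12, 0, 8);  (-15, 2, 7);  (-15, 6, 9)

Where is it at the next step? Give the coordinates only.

(-18, 8, 8)

Differencing gives (+0, +4, +2), (-3, +2, -1), (+0, +4, +2), (-3, +2, -1), (+0, +4, +2). This is the pattern (+0, +4, +2), (-3, +2, -1) repeated.
step 6: apply (-3, +2, -1) → (-18, 8, 8)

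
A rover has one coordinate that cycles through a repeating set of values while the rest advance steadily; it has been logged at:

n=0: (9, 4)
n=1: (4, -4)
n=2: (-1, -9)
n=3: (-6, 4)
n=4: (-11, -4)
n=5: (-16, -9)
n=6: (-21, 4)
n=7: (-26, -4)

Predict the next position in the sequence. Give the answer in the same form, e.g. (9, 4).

(-31, -9)

First: linear, -5 per step → -31 at step 8.
Second: cycles through 4, -4, -9 every 3 steps. Step 8 lands at position 2 of the cycle → -9.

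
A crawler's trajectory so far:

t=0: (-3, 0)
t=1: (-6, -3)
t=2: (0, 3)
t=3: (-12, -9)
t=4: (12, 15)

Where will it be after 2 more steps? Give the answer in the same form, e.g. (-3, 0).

(60, 63)

Consecutive displacements (-3, -3), (+6, +6), (-12, -12), (+24, +24) scale by a factor of -2 each step.
step 5: (12, 15) + (-48, -48) → (-36, -33)
step 6: (-36, -33) + (+96, +96) → (60, 63)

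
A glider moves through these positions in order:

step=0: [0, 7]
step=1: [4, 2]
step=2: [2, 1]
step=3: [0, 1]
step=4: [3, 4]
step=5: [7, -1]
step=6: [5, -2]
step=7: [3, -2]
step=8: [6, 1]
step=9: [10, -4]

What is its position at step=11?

[6, -5]

Step-to-step displacements: [+4, -5], [-2, -1], [-2, +0], [+3, +3], [+4, -5], [-2, -1], [-2, +0], [+3, +3], [+4, -5] — a repeating cycle of length 4.
step 10: apply [-2, -1] → [8, -5]
step 11: apply [-2, +0] → [6, -5]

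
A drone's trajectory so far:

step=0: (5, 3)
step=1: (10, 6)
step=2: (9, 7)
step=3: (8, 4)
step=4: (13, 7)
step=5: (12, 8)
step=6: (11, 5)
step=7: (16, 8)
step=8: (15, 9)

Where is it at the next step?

Step-to-step displacements: (+5, +3), (-1, +1), (-1, -3), (+5, +3), (-1, +1), (-1, -3), (+5, +3), (-1, +1) — a repeating cycle of length 3.
step 9: apply (-1, -3) → (14, 6)

(14, 6)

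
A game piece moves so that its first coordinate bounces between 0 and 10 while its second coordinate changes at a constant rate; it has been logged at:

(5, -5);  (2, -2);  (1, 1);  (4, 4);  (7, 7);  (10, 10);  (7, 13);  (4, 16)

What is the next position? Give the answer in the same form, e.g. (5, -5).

The first coordinate reflects between 0 and 10, moving 3 per step.
  step 8: 4 → 1
The second coordinate changes by +3 each step: at step 8 it is 19.

(1, 19)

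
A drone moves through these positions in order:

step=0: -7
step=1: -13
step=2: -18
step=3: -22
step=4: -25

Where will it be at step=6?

-28

First differences are -6, -5, -4, -3; their common second difference is +1 (constant acceleration).
step 5: -25 − 2 → -27
step 6: -27 − 1 → -28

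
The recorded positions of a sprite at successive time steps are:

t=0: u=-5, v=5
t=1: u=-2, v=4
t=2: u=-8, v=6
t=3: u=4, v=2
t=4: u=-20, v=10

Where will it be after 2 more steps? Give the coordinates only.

Step-to-step displacements: (+3,-1), (-6,+2), (+12,-4), (-24,+8); each is -2× the previous.
step 5: u=-20, v=10 + (+48,-16) → u=28, v=-6
step 6: u=28, v=-6 + (-96,+32) → u=-68, v=26

u=-68, v=26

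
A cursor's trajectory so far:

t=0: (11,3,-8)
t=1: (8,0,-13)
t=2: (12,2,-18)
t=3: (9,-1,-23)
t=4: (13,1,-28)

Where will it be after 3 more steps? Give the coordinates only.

Step-to-step displacements: (-3,-3,-5), (+4,+2,-5), (-3,-3,-5), (+4,+2,-5) — a repeating cycle of length 2.
step 5: apply (-3,-3,-5) → (10,-2,-33)
step 6: apply (+4,+2,-5) → (14,0,-38)
step 7: apply (-3,-3,-5) → (11,-3,-43)

(11,-3,-43)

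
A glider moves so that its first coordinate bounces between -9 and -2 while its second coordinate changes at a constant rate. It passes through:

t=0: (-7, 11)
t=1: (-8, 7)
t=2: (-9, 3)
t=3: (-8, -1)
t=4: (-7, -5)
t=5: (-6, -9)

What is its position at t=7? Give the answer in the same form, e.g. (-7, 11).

(-4, -17)

The first coordinate travels 1 per step and bounces off the walls at -9 and -2.
  step 6: -6 → -5
  step 7: -5 → -4
The second coordinate changes by -4 each step: at step 7 it is -17.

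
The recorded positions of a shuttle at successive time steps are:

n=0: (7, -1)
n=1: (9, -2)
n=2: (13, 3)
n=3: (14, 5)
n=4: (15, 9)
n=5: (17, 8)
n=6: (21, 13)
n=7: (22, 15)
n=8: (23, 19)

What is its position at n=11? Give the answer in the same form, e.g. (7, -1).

(30, 25)

Differencing gives (+2, -1), (+4, +5), (+1, +2), (+1, +4), (+2, -1), (+4, +5), (+1, +2), (+1, +4). This is the pattern (+2, -1), (+4, +5), (+1, +2), (+1, +4) repeated.
step 9: apply (+2, -1) → (25, 18)
step 10: apply (+4, +5) → (29, 23)
step 11: apply (+1, +2) → (30, 25)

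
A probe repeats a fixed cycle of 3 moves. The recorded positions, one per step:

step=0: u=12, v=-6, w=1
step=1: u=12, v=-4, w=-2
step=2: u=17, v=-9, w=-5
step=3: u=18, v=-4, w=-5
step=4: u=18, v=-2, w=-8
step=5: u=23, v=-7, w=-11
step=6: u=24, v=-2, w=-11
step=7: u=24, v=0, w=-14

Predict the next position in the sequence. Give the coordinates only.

Differencing gives (+0,+2,-3), (+5,-5,-3), (+1,+5,+0), (+0,+2,-3), (+5,-5,-3), (+1,+5,+0), (+0,+2,-3). This is the pattern (+0,+2,-3), (+5,-5,-3), (+1,+5,+0) repeated.
step 8: apply (+5,-5,-3) → u=29, v=-5, w=-17

u=29, v=-5, w=-17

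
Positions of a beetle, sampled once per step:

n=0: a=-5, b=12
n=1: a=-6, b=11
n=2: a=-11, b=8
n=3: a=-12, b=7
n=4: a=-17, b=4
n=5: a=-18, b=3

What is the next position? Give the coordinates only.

Differencing gives (-1,-1), (-5,-3), (-1,-1), (-5,-3), (-1,-1). This is the pattern (-1,-1), (-5,-3) repeated.
step 6: apply (-5,-3) → a=-23, b=0

a=-23, b=0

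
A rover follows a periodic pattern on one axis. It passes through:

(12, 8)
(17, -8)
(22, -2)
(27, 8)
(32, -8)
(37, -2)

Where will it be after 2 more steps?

First: linear, +5 per step → 47 at step 7.
Second: cycles through 8, -8, -2 every 3 steps. Step 7 lands at position 1 of the cycle → -8.

(47, -8)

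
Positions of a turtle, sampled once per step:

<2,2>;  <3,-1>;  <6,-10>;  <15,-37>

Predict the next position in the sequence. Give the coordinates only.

Consecutive displacements <+1,-3>, <+3,-9>, <+9,-27> scale by a factor of 3 each step.
step 4: <15,-37> + <+27,-81> → <42,-118>

<42,-118>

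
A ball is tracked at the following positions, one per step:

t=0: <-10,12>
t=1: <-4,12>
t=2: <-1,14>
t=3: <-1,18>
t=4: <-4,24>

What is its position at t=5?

<-10,32>

First differences are <+6,+0>, <+3,+2>, <+0,+4>, <-3,+6>; their common second difference is <-3,+2> (constant acceleration).
step 5: <-4,24> + <-6,+8> → <-10,32>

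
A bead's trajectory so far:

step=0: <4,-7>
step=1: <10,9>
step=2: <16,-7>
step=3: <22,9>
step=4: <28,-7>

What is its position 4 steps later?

<52,-7>

First: linear, +6 per step → 52 at step 8.
Second: cycles through -7, 9 every 2 steps. Step 8 lands at position 0 of the cycle → -7.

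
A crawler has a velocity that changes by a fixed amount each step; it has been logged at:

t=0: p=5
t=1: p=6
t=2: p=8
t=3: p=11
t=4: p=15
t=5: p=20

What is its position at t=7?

p=33

First differences are +1, +2, +3, +4, +5; their common second difference is +1 (constant acceleration).
step 6: 20 + 6 → p=26
step 7: 26 + 7 → p=33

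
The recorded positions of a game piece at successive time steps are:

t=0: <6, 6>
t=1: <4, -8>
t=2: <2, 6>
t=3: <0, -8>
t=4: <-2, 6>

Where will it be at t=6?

First: linear, -2 per step → -6 at step 6.
Second: cycles through 6, -8 every 2 steps. Step 6 lands at position 0 of the cycle → 6.

<-6, 6>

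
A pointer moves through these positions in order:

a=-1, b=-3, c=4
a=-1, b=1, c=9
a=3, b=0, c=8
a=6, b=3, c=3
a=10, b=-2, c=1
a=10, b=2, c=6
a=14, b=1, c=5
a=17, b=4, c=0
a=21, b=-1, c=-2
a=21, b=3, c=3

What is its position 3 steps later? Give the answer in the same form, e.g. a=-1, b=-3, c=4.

a=32, b=0, c=-5

The moves between consecutive positions are (+0, +4, +5), (+4, -1, -1), (+3, +3, -5), (+4, -5, -2), (+0, +4, +5), (+4, -1, -1), (+3, +3, -5), (+4, -5, -2), (+0, +4, +5); they repeat the 4-cycle [(+0, +4, +5), (+4, -1, -1), (+3, +3, -5), (+4, -5, -2)].
step 10: apply (+4, -1, -1) → a=25, b=2, c=2
step 11: apply (+3, +3, -5) → a=28, b=5, c=-3
step 12: apply (+4, -5, -2) → a=32, b=0, c=-5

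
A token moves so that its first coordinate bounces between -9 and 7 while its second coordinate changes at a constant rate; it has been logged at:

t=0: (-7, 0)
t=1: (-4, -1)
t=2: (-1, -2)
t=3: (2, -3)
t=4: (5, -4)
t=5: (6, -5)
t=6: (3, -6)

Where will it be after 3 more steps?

(-6, -9)

The first coordinate travels 3 per step and bounces off the walls at -9 and 7.
  step 7: 3 → 0
  step 8: 0 → -3
  step 9: -3 → -6
The second coordinate changes by -1 each step: at step 9 it is -9.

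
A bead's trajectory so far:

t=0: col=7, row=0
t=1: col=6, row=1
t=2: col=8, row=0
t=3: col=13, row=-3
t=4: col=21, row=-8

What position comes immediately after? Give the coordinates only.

col=32, row=-15

Successive displacements: (-1, +1), (+2, -1), (+5, -3), (+8, -5) — each changes by (+3, -2).
step 5: col=21, row=-8 + (+11, -7) → col=32, row=-15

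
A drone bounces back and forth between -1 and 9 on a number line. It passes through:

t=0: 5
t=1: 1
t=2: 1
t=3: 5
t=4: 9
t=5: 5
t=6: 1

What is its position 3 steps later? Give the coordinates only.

The value travels 4 per step and bounces off the walls at -1 and 9.
  step 7: 1 → 1
  step 8: 1 → 5
  step 9: 5 → 9

9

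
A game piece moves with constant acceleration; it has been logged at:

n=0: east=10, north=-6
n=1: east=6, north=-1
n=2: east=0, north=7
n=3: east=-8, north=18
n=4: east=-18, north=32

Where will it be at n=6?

east=-44, north=69

Successive displacements: (-4,+5), (-6,+8), (-8,+11), (-10,+14) — each changes by (-2,+3).
step 5: east=-18, north=32 + (-12,+17) → east=-30, north=49
step 6: east=-30, north=49 + (-14,+20) → east=-44, north=69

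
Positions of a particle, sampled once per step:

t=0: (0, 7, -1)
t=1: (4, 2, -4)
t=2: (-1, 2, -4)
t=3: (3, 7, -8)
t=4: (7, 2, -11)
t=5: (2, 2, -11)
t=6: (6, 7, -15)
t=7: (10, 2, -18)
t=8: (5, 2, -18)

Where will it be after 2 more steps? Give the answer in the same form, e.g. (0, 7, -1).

Differencing gives (+4, -5, -3), (-5, +0, +0), (+4, +5, -4), (+4, -5, -3), (-5, +0, +0), (+4, +5, -4), (+4, -5, -3), (-5, +0, +0). This is the pattern (+4, -5, -3), (-5, +0, +0), (+4, +5, -4) repeated.
step 9: apply (+4, +5, -4) → (9, 7, -22)
step 10: apply (+4, -5, -3) → (13, 2, -25)

(13, 2, -25)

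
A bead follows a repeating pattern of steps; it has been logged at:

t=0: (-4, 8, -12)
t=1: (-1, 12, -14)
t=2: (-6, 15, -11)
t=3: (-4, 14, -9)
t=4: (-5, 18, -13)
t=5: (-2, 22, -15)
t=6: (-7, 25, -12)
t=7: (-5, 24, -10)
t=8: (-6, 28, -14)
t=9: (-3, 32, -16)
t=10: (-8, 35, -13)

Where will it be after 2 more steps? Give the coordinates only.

(-7, 38, -15)

The moves between consecutive positions are (+3, +4, -2), (-5, +3, +3), (+2, -1, +2), (-1, +4, -4), (+3, +4, -2), (-5, +3, +3), (+2, -1, +2), (-1, +4, -4), (+3, +4, -2), (-5, +3, +3); they repeat the 4-cycle [(+3, +4, -2), (-5, +3, +3), (+2, -1, +2), (-1, +4, -4)].
step 11: apply (+2, -1, +2) → (-6, 34, -11)
step 12: apply (-1, +4, -4) → (-7, 38, -15)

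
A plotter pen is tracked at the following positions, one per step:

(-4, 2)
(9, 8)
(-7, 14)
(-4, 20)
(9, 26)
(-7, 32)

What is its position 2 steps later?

The first coordinate repeats the cycle [-4, 9, -7] with period 3; step 7 mod 3 = 1, giving 9.
The second coordinate changes by +6 each step, so at step 7 it is 2 + 7·(6) = 44.

(9, 44)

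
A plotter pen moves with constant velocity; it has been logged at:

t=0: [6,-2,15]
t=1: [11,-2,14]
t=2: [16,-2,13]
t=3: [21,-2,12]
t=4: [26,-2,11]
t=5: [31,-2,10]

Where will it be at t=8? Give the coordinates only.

[46,-2,7]

The position changes by [+5,+0,-1] every step.
step 6: [31,-2,10] + [+5,+0,-1] → [36,-2,9]
step 7: [36,-2,9] + [+5,+0,-1] → [41,-2,8]
step 8: [41,-2,8] + [+5,+0,-1] → [46,-2,7]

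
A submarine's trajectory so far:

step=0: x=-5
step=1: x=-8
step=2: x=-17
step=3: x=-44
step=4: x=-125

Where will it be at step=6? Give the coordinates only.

Consecutive displacements -3, -9, -27, -81 scale by a factor of 3 each step.
step 5: -125 − 243 → x=-368
step 6: -368 − 729 → x=-1097

x=-1097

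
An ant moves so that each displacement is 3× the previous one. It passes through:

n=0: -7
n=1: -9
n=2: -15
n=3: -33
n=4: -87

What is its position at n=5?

-249

Step-to-step displacements: -2, -6, -18, -54; each is 3× the previous.
step 5: -87 − 162 → -249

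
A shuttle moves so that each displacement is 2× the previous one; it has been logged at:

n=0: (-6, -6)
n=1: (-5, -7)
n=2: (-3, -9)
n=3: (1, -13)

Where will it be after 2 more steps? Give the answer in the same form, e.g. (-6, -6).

Step-to-step displacements: (+1, -1), (+2, -2), (+4, -4); each is 2× the previous.
step 4: (1, -13) + (+8, -8) → (9, -21)
step 5: (9, -21) + (+16, -16) → (25, -37)

(25, -37)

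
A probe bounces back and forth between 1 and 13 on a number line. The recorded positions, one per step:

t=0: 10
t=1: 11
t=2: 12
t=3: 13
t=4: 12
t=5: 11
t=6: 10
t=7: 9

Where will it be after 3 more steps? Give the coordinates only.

6

The value reflects between 1 and 13, moving 1 per step.
  step 8: 9 → 8
  step 9: 8 → 7
  step 10: 7 → 6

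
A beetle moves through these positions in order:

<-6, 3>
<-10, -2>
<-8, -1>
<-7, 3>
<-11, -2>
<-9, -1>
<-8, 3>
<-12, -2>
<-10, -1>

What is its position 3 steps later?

Step-to-step displacements: <-4, -5>, <+2, +1>, <+1, +4>, <-4, -5>, <+2, +1>, <+1, +4>, <-4, -5>, <+2, +1> — a repeating cycle of length 3.
step 9: apply <+1, +4> → <-9, 3>
step 10: apply <-4, -5> → <-13, -2>
step 11: apply <+2, +1> → <-11, -1>

<-11, -1>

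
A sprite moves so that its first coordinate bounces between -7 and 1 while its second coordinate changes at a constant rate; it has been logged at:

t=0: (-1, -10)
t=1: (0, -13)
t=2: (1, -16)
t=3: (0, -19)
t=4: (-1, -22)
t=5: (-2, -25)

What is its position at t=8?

(-5, -34)

The first coordinate travels 1 per step and bounces off the walls at -7 and 1.
  step 6: -2 → -3
  step 7: -3 → -4
  step 8: -4 → -5
The second coordinate changes by -3 each step: at step 8 it is -34.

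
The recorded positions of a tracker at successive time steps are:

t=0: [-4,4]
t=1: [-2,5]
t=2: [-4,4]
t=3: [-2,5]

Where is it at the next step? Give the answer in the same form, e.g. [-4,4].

Step-to-step displacements: [+2,+1], [-2,-1], [+2,+1]; each is -1× the previous.
step 4: [-2,5] + [-2,-1] → [-4,4]

[-4,4]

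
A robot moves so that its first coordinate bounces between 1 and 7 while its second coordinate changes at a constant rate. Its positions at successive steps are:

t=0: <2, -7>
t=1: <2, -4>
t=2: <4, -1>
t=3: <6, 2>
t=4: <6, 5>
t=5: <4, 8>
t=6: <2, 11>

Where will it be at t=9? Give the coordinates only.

The first coordinate reflects between 1 and 7, moving 2 per step.
  step 7: 2 → 2
  step 8: 2 → 4
  step 9: 4 → 6
The second coordinate changes by +3 each step: at step 9 it is 20.

<6, 20>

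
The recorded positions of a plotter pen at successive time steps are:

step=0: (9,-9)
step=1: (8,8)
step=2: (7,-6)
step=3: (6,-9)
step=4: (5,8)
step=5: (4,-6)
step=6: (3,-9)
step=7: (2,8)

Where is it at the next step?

(1,-6)

The first coordinate changes by -1 each step, so at step 8 it is 9 + 8·(-1) = 1.
The second coordinate repeats the cycle [-9, 8, -6] with period 3; step 8 mod 3 = 2, giving -6.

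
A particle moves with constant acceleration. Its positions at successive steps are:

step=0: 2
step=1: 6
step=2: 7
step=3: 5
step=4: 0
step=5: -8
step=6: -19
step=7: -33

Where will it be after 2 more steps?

-70

Taking differences between consecutive positions: +4, +1, -2, -5, -8, -11, -14. These grow by -3 each step.
step 8: -33 − 17 → -50
step 9: -50 − 20 → -70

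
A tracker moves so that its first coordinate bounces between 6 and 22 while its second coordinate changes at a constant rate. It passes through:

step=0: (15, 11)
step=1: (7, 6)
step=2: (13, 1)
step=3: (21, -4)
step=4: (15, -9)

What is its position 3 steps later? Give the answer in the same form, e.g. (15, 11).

The first coordinate travels 8 per step and bounces off the walls at 6 and 22.
  step 5: 15 → 7
  step 6: 7 → 13
  step 7: 13 → 21
The second coordinate changes by -5 each step: at step 7 it is -24.

(21, -24)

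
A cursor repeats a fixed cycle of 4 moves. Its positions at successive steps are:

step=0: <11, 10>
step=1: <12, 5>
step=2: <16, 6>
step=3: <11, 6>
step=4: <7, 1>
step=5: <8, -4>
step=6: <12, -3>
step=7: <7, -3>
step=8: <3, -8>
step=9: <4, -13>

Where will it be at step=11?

<3, -12>

Differencing gives <+1, -5>, <+4, +1>, <-5, +0>, <-4, -5>, <+1, -5>, <+4, +1>, <-5, +0>, <-4, -5>, <+1, -5>. This is the pattern <+1, -5>, <+4, +1>, <-5, +0>, <-4, -5> repeated.
step 10: apply <+4, +1> → <8, -12>
step 11: apply <-5, +0> → <3, -12>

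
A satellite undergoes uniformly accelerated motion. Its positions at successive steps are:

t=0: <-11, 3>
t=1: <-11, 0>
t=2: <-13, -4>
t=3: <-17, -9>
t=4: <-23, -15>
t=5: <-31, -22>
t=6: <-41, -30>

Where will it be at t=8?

Taking differences between consecutive positions: <+0, -3>, <-2, -4>, <-4, -5>, <-6, -6>, <-8, -7>, <-10, -8>. These grow by <-2, -1> each step.
step 7: <-41, -30> + <-12, -9> → <-53, -39>
step 8: <-53, -39> + <-14, -10> → <-67, -49>

<-67, -49>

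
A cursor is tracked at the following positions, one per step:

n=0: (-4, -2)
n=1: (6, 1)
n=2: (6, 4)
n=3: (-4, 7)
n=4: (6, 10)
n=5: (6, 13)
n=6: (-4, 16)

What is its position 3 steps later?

The first coordinate repeats the cycle [-4, 6, 6] with period 3; step 9 mod 3 = 0, giving -4.
The second coordinate changes by +3 each step, so at step 9 it is -2 + 9·(3) = 25.

(-4, 25)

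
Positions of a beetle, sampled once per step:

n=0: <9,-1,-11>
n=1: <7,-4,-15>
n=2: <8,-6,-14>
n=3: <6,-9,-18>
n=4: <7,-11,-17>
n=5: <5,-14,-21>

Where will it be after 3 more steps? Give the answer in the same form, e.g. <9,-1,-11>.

Differencing gives <-2,-3,-4>, <+1,-2,+1>, <-2,-3,-4>, <+1,-2,+1>, <-2,-3,-4>. This is the pattern <-2,-3,-4>, <+1,-2,+1> repeated.
step 6: apply <+1,-2,+1> → <6,-16,-20>
step 7: apply <-2,-3,-4> → <4,-19,-24>
step 8: apply <+1,-2,+1> → <5,-21,-23>

<5,-21,-23>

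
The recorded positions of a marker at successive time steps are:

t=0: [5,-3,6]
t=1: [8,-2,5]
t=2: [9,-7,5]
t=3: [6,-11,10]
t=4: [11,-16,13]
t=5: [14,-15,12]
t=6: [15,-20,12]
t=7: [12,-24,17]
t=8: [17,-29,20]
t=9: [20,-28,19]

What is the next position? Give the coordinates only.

Step-to-step displacements: [+3,+1,-1], [+1,-5,+0], [-3,-4,+5], [+5,-5,+3], [+3,+1,-1], [+1,-5,+0], [-3,-4,+5], [+5,-5,+3], [+3,+1,-1] — a repeating cycle of length 4.
step 10: apply [+1,-5,+0] → [21,-33,19]

[21,-33,19]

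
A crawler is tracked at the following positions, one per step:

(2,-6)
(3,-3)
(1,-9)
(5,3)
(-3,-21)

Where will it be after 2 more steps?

Consecutive displacements (+1,+3), (-2,-6), (+4,+12), (-8,-24) scale by a factor of -2 each step.
step 5: (-3,-21) + (+16,+48) → (13,27)
step 6: (13,27) + (-32,-96) → (-19,-69)

(-19,-69)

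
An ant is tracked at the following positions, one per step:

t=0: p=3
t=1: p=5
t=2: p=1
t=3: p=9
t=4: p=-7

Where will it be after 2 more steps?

p=-39

The jumps are +2, -4, +8, -16 — a geometric progression with ratio -2.
step 5: -7 + 32 → p=25
step 6: 25 − 64 → p=-39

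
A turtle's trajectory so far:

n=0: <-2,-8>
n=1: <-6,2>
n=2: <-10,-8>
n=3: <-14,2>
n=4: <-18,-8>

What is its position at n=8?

<-34,-8>

First: linear, -4 per step → -34 at step 8.
Second: cycles through -8, 2 every 2 steps. Step 8 lands at position 0 of the cycle → -8.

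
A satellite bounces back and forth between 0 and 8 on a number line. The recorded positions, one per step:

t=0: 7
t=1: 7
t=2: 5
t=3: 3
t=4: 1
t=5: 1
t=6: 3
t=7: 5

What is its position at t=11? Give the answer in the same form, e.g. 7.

3

The value travels 2 per step and bounces off the walls at 0 and 8.
  step 8: 5 → 7
  step 9: 7 → 7
  step 10: 7 → 5
  step 11: 5 → 3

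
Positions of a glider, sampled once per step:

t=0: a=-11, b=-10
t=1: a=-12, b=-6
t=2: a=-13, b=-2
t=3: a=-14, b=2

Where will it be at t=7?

a=-18, b=18

The position changes by (-1, +4) every step.
step 4: a=-14, b=2 + (-1, +4) → a=-15, b=6
step 5: a=-15, b=6 + (-1, +4) → a=-16, b=10
step 6: a=-16, b=10 + (-1, +4) → a=-17, b=14
step 7: a=-17, b=14 + (-1, +4) → a=-18, b=18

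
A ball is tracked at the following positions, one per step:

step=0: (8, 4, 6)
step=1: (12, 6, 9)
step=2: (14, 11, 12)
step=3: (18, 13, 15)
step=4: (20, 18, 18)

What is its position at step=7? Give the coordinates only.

The moves between consecutive positions are (+4, +2, +3), (+2, +5, +3), (+4, +2, +3), (+2, +5, +3); they repeat the 2-cycle [(+4, +2, +3), (+2, +5, +3)].
step 5: apply (+4, +2, +3) → (24, 20, 21)
step 6: apply (+2, +5, +3) → (26, 25, 24)
step 7: apply (+4, +2, +3) → (30, 27, 27)

(30, 27, 27)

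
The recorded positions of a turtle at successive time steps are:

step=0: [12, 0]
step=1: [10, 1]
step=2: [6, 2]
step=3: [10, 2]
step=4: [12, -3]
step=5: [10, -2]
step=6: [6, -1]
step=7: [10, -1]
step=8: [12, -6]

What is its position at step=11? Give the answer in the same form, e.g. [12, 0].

Differencing gives [-2, +1], [-4, +1], [+4, +0], [+2, -5], [-2, +1], [-4, +1], [+4, +0], [+2, -5]. This is the pattern [-2, +1], [-4, +1], [+4, +0], [+2, -5] repeated.
step 9: apply [-2, +1] → [10, -5]
step 10: apply [-4, +1] → [6, -4]
step 11: apply [+4, +0] → [10, -4]

[10, -4]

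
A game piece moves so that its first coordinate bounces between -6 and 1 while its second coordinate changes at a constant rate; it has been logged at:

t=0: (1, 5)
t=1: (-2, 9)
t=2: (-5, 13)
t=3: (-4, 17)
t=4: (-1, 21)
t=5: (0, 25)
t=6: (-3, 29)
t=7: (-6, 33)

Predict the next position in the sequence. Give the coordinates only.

(-3, 37)

The first coordinate travels 3 per step and bounces off the walls at -6 and 1.
  step 8: -6 → -3
The second coordinate changes by +4 each step: at step 8 it is 37.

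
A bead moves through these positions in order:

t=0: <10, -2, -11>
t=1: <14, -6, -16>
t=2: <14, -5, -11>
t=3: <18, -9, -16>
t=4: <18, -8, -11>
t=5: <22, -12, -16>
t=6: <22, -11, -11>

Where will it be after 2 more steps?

Differencing gives <+4, -4, -5>, <+0, +1, +5>, <+4, -4, -5>, <+0, +1, +5>, <+4, -4, -5>, <+0, +1, +5>. This is the pattern <+4, -4, -5>, <+0, +1, +5> repeated.
step 7: apply <+4, -4, -5> → <26, -15, -16>
step 8: apply <+0, +1, +5> → <26, -14, -11>

<26, -14, -11>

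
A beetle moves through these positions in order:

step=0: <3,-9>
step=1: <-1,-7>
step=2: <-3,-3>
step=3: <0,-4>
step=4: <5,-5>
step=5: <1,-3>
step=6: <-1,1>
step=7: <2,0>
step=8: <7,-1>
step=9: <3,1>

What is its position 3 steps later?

<9,3>

Differencing gives <-4,+2>, <-2,+4>, <+3,-1>, <+5,-1>, <-4,+2>, <-2,+4>, <+3,-1>, <+5,-1>, <-4,+2>. This is the pattern <-4,+2>, <-2,+4>, <+3,-1>, <+5,-1> repeated.
step 10: apply <-2,+4> → <1,5>
step 11: apply <+3,-1> → <4,4>
step 12: apply <+5,-1> → <9,3>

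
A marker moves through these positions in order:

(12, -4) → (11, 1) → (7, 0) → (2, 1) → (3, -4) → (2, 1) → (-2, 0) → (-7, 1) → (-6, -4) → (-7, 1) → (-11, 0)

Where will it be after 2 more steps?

Step-to-step displacements: (-1, +5), (-4, -1), (-5, +1), (+1, -5), (-1, +5), (-4, -1), (-5, +1), (+1, -5), (-1, +5), (-4, -1) — a repeating cycle of length 4.
step 11: apply (-5, +1) → (-16, 1)
step 12: apply (+1, -5) → (-15, -4)

(-15, -4)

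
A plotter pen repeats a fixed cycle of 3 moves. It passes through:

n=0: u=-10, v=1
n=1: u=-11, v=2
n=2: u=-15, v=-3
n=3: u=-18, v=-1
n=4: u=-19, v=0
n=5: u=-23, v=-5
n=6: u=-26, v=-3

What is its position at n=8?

u=-31, v=-7

The moves between consecutive positions are (-1, +1), (-4, -5), (-3, +2), (-1, +1), (-4, -5), (-3, +2); they repeat the 3-cycle [(-1, +1), (-4, -5), (-3, +2)].
step 7: apply (-1, +1) → u=-27, v=-2
step 8: apply (-4, -5) → u=-31, v=-7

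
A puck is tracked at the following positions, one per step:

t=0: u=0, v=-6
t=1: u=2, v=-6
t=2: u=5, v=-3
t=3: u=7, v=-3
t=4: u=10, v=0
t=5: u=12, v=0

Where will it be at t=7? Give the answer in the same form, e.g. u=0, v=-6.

The moves between consecutive positions are (+2, +0), (+3, +3), (+2, +0), (+3, +3), (+2, +0); they repeat the 2-cycle [(+2, +0), (+3, +3)].
step 6: apply (+3, +3) → u=15, v=3
step 7: apply (+2, +0) → u=17, v=3

u=17, v=3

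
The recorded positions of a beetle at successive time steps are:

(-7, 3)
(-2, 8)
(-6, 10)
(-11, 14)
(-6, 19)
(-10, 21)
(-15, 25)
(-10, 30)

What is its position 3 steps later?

The moves between consecutive positions are (+5, +5), (-4, +2), (-5, +4), (+5, +5), (-4, +2), (-5, +4), (+5, +5); they repeat the 3-cycle [(+5, +5), (-4, +2), (-5, +4)].
step 8: apply (-4, +2) → (-14, 32)
step 9: apply (-5, +4) → (-19, 36)
step 10: apply (+5, +5) → (-14, 41)

(-14, 41)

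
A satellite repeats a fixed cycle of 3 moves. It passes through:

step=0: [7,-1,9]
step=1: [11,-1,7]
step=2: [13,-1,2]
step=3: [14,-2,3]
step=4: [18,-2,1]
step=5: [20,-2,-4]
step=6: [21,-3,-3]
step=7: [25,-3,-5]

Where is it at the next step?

[27,-3,-10]

Differencing gives [+4,+0,-2], [+2,+0,-5], [+1,-1,+1], [+4,+0,-2], [+2,+0,-5], [+1,-1,+1], [+4,+0,-2]. This is the pattern [+4,+0,-2], [+2,+0,-5], [+1,-1,+1] repeated.
step 8: apply [+2,+0,-5] → [27,-3,-10]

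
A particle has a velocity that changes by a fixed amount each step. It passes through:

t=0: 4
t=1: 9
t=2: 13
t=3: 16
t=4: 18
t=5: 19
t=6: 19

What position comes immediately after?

First differences are +5, +4, +3, +2, +1, +0; their common second difference is -1 (constant acceleration).
step 7: 19 − 1 → 18

18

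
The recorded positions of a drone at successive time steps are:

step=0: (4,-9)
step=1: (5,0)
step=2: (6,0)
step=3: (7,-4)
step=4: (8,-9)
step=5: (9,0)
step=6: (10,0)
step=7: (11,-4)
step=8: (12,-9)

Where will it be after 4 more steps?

(16,-9)

First: linear, +1 per step → 16 at step 12.
Second: cycles through -9, 0, 0, -4 every 4 steps. Step 12 lands at position 0 of the cycle → -9.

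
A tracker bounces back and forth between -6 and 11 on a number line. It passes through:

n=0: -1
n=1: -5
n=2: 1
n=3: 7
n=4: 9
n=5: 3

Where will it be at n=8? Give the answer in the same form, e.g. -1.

3

The value travels 6 per step and bounces off the walls at -6 and 11.
  step 6: 3 → -3
  step 7: -3 → -3
  step 8: -3 → 3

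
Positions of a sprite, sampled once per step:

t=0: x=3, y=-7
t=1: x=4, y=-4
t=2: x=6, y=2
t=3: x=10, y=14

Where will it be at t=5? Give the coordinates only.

x=34, y=86

The jumps are (+1, +3), (+2, +6), (+4, +12) — a geometric progression with ratio 2.
step 4: x=10, y=14 + (+8, +24) → x=18, y=38
step 5: x=18, y=38 + (+16, +48) → x=34, y=86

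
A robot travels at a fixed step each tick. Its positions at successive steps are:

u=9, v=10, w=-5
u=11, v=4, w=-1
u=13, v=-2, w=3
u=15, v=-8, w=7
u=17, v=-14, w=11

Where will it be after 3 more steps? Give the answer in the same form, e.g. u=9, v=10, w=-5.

u=23, v=-32, w=23

Each step adds (+2, -6, +4) to the position.
step 5: u=17, v=-14, w=11 + (+2, -6, +4) → u=19, v=-20, w=15
step 6: u=19, v=-20, w=15 + (+2, -6, +4) → u=21, v=-26, w=19
step 7: u=21, v=-26, w=19 + (+2, -6, +4) → u=23, v=-32, w=23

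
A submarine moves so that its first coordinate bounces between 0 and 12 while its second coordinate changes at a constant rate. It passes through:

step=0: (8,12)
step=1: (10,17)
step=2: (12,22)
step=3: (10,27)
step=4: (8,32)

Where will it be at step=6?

The first coordinate travels 2 per step and bounces off the walls at 0 and 12.
  step 5: 8 → 6
  step 6: 6 → 4
The second coordinate changes by +5 each step: at step 6 it is 42.

(4,42)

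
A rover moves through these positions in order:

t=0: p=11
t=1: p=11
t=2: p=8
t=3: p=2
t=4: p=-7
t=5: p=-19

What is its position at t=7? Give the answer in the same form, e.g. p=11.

p=-52

First differences are +0, -3, -6, -9, -12; their common second difference is -3 (constant acceleration).
step 6: -19 − 15 → p=-34
step 7: -34 − 18 → p=-52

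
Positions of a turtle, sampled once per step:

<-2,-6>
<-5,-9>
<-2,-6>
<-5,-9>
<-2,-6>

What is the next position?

<-5,-9>

Step-to-step displacements: <-3,-3>, <+3,+3>, <-3,-3>, <+3,+3>; each is -1× the previous.
step 5: <-2,-6> + <-3,-3> → <-5,-9>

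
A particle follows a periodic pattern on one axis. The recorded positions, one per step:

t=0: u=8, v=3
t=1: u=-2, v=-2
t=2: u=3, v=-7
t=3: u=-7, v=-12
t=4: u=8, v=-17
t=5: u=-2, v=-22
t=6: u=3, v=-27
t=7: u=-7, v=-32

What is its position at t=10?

U: cycles through 8, -2, 3, -7 every 4 steps. Step 10 lands at position 2 of the cycle → 3.
V: linear, -5 per step → -47 at step 10.

u=3, v=-47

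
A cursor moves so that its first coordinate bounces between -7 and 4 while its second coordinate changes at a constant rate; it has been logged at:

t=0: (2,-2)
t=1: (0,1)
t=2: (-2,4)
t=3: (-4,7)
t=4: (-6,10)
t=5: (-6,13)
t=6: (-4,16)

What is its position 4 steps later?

(4,28)

The first coordinate reflects between -7 and 4, moving 2 per step.
  step 7: -4 → -2
  step 8: -2 → 0
  step 9: 0 → 2
  step 10: 2 → 4
The second coordinate changes by +3 each step: at step 10 it is 28.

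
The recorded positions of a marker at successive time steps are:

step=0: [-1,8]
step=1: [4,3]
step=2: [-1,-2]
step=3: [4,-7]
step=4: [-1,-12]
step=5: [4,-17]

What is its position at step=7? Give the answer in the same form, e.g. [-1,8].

First: cycles through -1, 4 every 2 steps. Step 7 lands at position 1 of the cycle → 4.
Second: linear, -5 per step → -27 at step 7.

[4,-27]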